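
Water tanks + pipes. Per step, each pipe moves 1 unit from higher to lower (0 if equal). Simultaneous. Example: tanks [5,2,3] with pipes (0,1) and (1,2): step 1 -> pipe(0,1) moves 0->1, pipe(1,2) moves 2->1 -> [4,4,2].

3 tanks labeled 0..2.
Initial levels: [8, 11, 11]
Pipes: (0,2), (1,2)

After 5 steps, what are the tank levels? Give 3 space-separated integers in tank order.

Step 1: flows [2->0,1=2] -> levels [9 11 10]
Step 2: flows [2->0,1->2] -> levels [10 10 10]
Step 3: flows [0=2,1=2] -> levels [10 10 10]
  -> stable; steps 4..5 unchanged -> [10 10 10]

Answer: 10 10 10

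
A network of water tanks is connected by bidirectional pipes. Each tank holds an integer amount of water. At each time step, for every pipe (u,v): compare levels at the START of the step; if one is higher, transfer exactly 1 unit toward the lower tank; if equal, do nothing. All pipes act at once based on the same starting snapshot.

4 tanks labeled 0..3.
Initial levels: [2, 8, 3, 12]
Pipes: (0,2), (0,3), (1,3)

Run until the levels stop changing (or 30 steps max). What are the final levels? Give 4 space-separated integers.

Step 1: flows [2->0,3->0,3->1] -> levels [4 9 2 10]
Step 2: flows [0->2,3->0,3->1] -> levels [4 10 3 8]
Step 3: flows [0->2,3->0,1->3] -> levels [4 9 4 8]
Step 4: flows [0=2,3->0,1->3] -> levels [5 8 4 8]
Step 5: flows [0->2,3->0,1=3] -> levels [5 8 5 7]
Step 6: flows [0=2,3->0,1->3] -> levels [6 7 5 7]
Step 7: flows [0->2,3->0,1=3] -> levels [6 7 6 6]
Step 8: flows [0=2,0=3,1->3] -> levels [6 6 6 7]
Step 9: flows [0=2,3->0,3->1] -> levels [7 7 6 5]
Step 10: flows [0->2,0->3,1->3] -> levels [5 6 7 7]
Step 11: flows [2->0,3->0,3->1] -> levels [7 7 6 5]
  -> period-2 cycle: step 11 state = step 9 state; never stabilizes
  -> state at step 30: (30-9) mod 2 = 1, same as step 10 -> [5 6 7 7]

Answer: 5 6 7 7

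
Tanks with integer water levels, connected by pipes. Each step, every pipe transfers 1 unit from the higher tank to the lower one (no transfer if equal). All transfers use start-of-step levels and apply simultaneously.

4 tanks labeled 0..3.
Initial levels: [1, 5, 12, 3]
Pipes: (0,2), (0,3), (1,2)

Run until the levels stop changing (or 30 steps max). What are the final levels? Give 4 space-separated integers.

Step 1: flows [2->0,3->0,2->1] -> levels [3 6 10 2]
Step 2: flows [2->0,0->3,2->1] -> levels [3 7 8 3]
Step 3: flows [2->0,0=3,2->1] -> levels [4 8 6 3]
Step 4: flows [2->0,0->3,1->2] -> levels [4 7 6 4]
Step 5: flows [2->0,0=3,1->2] -> levels [5 6 6 4]
Step 6: flows [2->0,0->3,1=2] -> levels [5 6 5 5]
Step 7: flows [0=2,0=3,1->2] -> levels [5 5 6 5]
Step 8: flows [2->0,0=3,2->1] -> levels [6 6 4 5]
Step 9: flows [0->2,0->3,1->2] -> levels [4 5 6 6]
Step 10: flows [2->0,3->0,2->1] -> levels [6 6 4 5]
  -> period-2 cycle: step 10 state = step 8 state; never stabilizes
  -> state at step 30: (30-8) mod 2 = 0, same as step 8 -> [6 6 4 5]

Answer: 6 6 4 5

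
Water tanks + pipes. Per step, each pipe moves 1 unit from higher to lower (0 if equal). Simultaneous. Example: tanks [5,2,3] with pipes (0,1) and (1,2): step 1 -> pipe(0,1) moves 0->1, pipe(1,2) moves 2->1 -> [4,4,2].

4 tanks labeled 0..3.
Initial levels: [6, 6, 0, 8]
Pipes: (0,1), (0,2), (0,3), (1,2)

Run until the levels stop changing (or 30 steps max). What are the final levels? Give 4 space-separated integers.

Step 1: flows [0=1,0->2,3->0,1->2] -> levels [6 5 2 7]
Step 2: flows [0->1,0->2,3->0,1->2] -> levels [5 5 4 6]
Step 3: flows [0=1,0->2,3->0,1->2] -> levels [5 4 6 5]
Step 4: flows [0->1,2->0,0=3,2->1] -> levels [5 6 4 5]
Step 5: flows [1->0,0->2,0=3,1->2] -> levels [5 4 6 5]
  -> period-2 cycle: step 5 state = step 3 state; never stabilizes
  -> state at step 30: (30-3) mod 2 = 1, same as step 4 -> [5 6 4 5]

Answer: 5 6 4 5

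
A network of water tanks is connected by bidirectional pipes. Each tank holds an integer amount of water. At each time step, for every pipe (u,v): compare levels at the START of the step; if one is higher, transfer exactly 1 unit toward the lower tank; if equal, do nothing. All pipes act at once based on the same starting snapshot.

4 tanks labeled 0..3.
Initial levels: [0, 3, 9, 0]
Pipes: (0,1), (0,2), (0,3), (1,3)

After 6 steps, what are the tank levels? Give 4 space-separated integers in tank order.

Step 1: flows [1->0,2->0,0=3,1->3] -> levels [2 1 8 1]
Step 2: flows [0->1,2->0,0->3,1=3] -> levels [1 2 7 2]
Step 3: flows [1->0,2->0,3->0,1=3] -> levels [4 1 6 1]
Step 4: flows [0->1,2->0,0->3,1=3] -> levels [3 2 5 2]
Step 5: flows [0->1,2->0,0->3,1=3] -> levels [2 3 4 3]
Step 6: flows [1->0,2->0,3->0,1=3] -> levels [5 2 3 2]

Answer: 5 2 3 2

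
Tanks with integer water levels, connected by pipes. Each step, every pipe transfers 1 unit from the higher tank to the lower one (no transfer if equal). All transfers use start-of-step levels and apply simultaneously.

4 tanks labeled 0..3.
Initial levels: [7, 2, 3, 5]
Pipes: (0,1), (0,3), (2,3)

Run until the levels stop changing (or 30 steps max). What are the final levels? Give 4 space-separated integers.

Answer: 5 4 5 3

Derivation:
Step 1: flows [0->1,0->3,3->2] -> levels [5 3 4 5]
Step 2: flows [0->1,0=3,3->2] -> levels [4 4 5 4]
Step 3: flows [0=1,0=3,2->3] -> levels [4 4 4 5]
Step 4: flows [0=1,3->0,3->2] -> levels [5 4 5 3]
Step 5: flows [0->1,0->3,2->3] -> levels [3 5 4 5]
Step 6: flows [1->0,3->0,3->2] -> levels [5 4 5 3]
  -> period-2 cycle: step 6 state = step 4 state; never stabilizes
  -> state at step 30: (30-4) mod 2 = 0, same as step 4 -> [5 4 5 3]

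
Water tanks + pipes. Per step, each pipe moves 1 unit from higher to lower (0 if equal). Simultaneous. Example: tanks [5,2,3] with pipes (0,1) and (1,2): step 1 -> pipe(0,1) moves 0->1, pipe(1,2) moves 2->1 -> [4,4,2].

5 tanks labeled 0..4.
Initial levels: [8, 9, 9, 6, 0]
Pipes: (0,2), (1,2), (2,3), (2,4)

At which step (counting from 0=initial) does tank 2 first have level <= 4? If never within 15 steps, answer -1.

Answer: 5

Derivation:
Step 1: flows [2->0,1=2,2->3,2->4] -> levels [9 9 6 7 1]
Step 2: flows [0->2,1->2,3->2,2->4] -> levels [8 8 8 6 2]
Step 3: flows [0=2,1=2,2->3,2->4] -> levels [8 8 6 7 3]
Step 4: flows [0->2,1->2,3->2,2->4] -> levels [7 7 8 6 4]
Step 5: flows [2->0,2->1,2->3,2->4] -> levels [8 8 4 7 5]
Tank 2 first reaches <=4 at step 5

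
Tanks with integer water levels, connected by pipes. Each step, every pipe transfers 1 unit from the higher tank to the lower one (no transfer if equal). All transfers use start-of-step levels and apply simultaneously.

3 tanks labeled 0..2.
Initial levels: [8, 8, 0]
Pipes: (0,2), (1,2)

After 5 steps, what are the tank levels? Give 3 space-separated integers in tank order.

Step 1: flows [0->2,1->2] -> levels [7 7 2]
Step 2: flows [0->2,1->2] -> levels [6 6 4]
Step 3: flows [0->2,1->2] -> levels [5 5 6]
Step 4: flows [2->0,2->1] -> levels [6 6 4]
  -> period-2 cycle: step 4 state = step 2 state
  -> state at step 5: (5-2) mod 2 = 1, same as step 3 -> [5 5 6]

Answer: 5 5 6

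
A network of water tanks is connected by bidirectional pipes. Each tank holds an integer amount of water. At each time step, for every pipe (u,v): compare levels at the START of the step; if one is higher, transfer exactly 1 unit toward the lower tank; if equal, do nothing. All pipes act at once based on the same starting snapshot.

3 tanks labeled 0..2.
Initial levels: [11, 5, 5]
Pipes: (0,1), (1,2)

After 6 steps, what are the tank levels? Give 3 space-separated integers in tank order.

Step 1: flows [0->1,1=2] -> levels [10 6 5]
Step 2: flows [0->1,1->2] -> levels [9 6 6]
Step 3: flows [0->1,1=2] -> levels [8 7 6]
Step 4: flows [0->1,1->2] -> levels [7 7 7]
Step 5: flows [0=1,1=2] -> levels [7 7 7]
  -> stable; steps 6..6 unchanged -> [7 7 7]

Answer: 7 7 7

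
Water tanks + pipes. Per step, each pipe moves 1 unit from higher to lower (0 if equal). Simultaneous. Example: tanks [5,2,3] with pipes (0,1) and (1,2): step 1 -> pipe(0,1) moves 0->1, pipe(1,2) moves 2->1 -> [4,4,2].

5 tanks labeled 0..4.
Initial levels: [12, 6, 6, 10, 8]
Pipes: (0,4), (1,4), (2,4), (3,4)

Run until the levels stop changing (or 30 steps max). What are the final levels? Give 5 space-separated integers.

Step 1: flows [0->4,4->1,4->2,3->4] -> levels [11 7 7 9 8]
Step 2: flows [0->4,4->1,4->2,3->4] -> levels [10 8 8 8 8]
Step 3: flows [0->4,1=4,2=4,3=4] -> levels [9 8 8 8 9]
Step 4: flows [0=4,4->1,4->2,4->3] -> levels [9 9 9 9 6]
Step 5: flows [0->4,1->4,2->4,3->4] -> levels [8 8 8 8 10]
Step 6: flows [4->0,4->1,4->2,4->3] -> levels [9 9 9 9 6]
  -> period-2 cycle: step 6 state = step 4 state; never stabilizes
  -> state at step 30: (30-4) mod 2 = 0, same as step 4 -> [9 9 9 9 6]

Answer: 9 9 9 9 6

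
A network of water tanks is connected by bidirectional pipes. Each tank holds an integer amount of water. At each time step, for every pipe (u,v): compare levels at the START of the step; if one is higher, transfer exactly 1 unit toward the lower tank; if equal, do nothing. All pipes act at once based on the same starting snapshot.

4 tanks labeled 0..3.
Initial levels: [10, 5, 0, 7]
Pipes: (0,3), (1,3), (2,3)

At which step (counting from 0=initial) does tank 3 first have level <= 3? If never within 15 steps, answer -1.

Answer: -1

Derivation:
Step 1: flows [0->3,3->1,3->2] -> levels [9 6 1 6]
Step 2: flows [0->3,1=3,3->2] -> levels [8 6 2 6]
Step 3: flows [0->3,1=3,3->2] -> levels [7 6 3 6]
Step 4: flows [0->3,1=3,3->2] -> levels [6 6 4 6]
Step 5: flows [0=3,1=3,3->2] -> levels [6 6 5 5]
Step 6: flows [0->3,1->3,2=3] -> levels [5 5 5 7]
Step 7: flows [3->0,3->1,3->2] -> levels [6 6 6 4]
Step 8: flows [0->3,1->3,2->3] -> levels [5 5 5 7]
  -> period-2 cycle (repeats step 6); tank 3 never drops to <=3
Tank 3 never reaches <=3 within 15 steps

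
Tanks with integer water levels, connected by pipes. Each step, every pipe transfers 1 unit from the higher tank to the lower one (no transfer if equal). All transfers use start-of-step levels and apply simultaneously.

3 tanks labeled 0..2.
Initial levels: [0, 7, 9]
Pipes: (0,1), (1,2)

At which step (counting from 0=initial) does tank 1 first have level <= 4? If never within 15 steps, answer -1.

Answer: 7

Derivation:
Step 1: flows [1->0,2->1] -> levels [1 7 8]
Step 2: flows [1->0,2->1] -> levels [2 7 7]
Step 3: flows [1->0,1=2] -> levels [3 6 7]
Step 4: flows [1->0,2->1] -> levels [4 6 6]
Step 5: flows [1->0,1=2] -> levels [5 5 6]
Step 6: flows [0=1,2->1] -> levels [5 6 5]
Step 7: flows [1->0,1->2] -> levels [6 4 6]
Tank 1 first reaches <=4 at step 7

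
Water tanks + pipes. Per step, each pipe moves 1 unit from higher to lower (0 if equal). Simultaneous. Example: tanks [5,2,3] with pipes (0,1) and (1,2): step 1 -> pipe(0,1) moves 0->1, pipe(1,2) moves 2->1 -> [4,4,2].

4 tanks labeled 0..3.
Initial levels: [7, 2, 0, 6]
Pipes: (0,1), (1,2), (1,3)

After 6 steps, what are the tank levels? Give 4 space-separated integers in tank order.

Answer: 4 3 4 4

Derivation:
Step 1: flows [0->1,1->2,3->1] -> levels [6 3 1 5]
Step 2: flows [0->1,1->2,3->1] -> levels [5 4 2 4]
Step 3: flows [0->1,1->2,1=3] -> levels [4 4 3 4]
Step 4: flows [0=1,1->2,1=3] -> levels [4 3 4 4]
Step 5: flows [0->1,2->1,3->1] -> levels [3 6 3 3]
Step 6: flows [1->0,1->2,1->3] -> levels [4 3 4 4]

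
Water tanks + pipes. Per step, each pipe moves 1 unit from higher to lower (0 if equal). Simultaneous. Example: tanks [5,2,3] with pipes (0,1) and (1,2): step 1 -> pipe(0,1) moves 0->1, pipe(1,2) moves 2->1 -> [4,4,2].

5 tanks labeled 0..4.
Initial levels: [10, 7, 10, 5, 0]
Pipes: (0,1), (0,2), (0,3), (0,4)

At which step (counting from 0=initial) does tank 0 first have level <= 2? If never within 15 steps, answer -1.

Answer: -1

Derivation:
Step 1: flows [0->1,0=2,0->3,0->4] -> levels [7 8 10 6 1]
Step 2: flows [1->0,2->0,0->3,0->4] -> levels [7 7 9 7 2]
Step 3: flows [0=1,2->0,0=3,0->4] -> levels [7 7 8 7 3]
Step 4: flows [0=1,2->0,0=3,0->4] -> levels [7 7 7 7 4]
Step 5: flows [0=1,0=2,0=3,0->4] -> levels [6 7 7 7 5]
Step 6: flows [1->0,2->0,3->0,0->4] -> levels [8 6 6 6 6]
Step 7: flows [0->1,0->2,0->3,0->4] -> levels [4 7 7 7 7]
Step 8: flows [1->0,2->0,3->0,4->0] -> levels [8 6 6 6 6]
  -> period-2 cycle (repeats step 6); tank 0 never drops to <=2
Tank 0 never reaches <=2 within 15 steps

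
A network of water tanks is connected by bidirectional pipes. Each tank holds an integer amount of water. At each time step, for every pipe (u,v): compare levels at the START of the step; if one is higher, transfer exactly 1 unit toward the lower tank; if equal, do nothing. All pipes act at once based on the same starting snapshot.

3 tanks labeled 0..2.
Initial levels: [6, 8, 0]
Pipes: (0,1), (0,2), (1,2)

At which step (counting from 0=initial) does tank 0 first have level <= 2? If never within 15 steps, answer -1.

Answer: -1

Derivation:
Step 1: flows [1->0,0->2,1->2] -> levels [6 6 2]
Step 2: flows [0=1,0->2,1->2] -> levels [5 5 4]
Step 3: flows [0=1,0->2,1->2] -> levels [4 4 6]
Step 4: flows [0=1,2->0,2->1] -> levels [5 5 4]
  -> period-2 cycle (repeats step 2); tank 0 never drops to <=2
Tank 0 never reaches <=2 within 15 steps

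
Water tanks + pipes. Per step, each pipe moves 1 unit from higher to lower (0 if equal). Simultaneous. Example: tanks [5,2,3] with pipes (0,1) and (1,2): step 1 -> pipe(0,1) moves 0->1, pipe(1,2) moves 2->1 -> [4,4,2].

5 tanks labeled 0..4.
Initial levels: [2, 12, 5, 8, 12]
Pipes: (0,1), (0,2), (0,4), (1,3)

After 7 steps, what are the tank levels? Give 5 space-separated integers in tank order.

Step 1: flows [1->0,2->0,4->0,1->3] -> levels [5 10 4 9 11]
Step 2: flows [1->0,0->2,4->0,1->3] -> levels [6 8 5 10 10]
Step 3: flows [1->0,0->2,4->0,3->1] -> levels [7 8 6 9 9]
Step 4: flows [1->0,0->2,4->0,3->1] -> levels [8 8 7 8 8]
Step 5: flows [0=1,0->2,0=4,1=3] -> levels [7 8 8 8 8]
Step 6: flows [1->0,2->0,4->0,1=3] -> levels [10 7 7 8 7]
Step 7: flows [0->1,0->2,0->4,3->1] -> levels [7 9 8 7 8]

Answer: 7 9 8 7 8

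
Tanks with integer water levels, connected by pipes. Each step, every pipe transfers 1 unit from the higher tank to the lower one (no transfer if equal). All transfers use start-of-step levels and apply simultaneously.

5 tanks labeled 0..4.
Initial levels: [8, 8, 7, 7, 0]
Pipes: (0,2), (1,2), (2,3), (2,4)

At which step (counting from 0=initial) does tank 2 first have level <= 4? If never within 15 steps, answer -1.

Answer: 2

Derivation:
Step 1: flows [0->2,1->2,2=3,2->4] -> levels [7 7 8 7 1]
Step 2: flows [2->0,2->1,2->3,2->4] -> levels [8 8 4 8 2]
Tank 2 first reaches <=4 at step 2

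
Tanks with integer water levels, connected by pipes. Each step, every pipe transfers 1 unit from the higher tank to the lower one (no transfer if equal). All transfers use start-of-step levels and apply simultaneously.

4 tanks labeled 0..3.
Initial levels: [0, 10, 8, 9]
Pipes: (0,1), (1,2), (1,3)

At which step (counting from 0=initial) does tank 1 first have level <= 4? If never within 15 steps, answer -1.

Step 1: flows [1->0,1->2,1->3] -> levels [1 7 9 10]
Step 2: flows [1->0,2->1,3->1] -> levels [2 8 8 9]
Step 3: flows [1->0,1=2,3->1] -> levels [3 8 8 8]
Step 4: flows [1->0,1=2,1=3] -> levels [4 7 8 8]
Step 5: flows [1->0,2->1,3->1] -> levels [5 8 7 7]
Step 6: flows [1->0,1->2,1->3] -> levels [6 5 8 8]
Step 7: flows [0->1,2->1,3->1] -> levels [5 8 7 7]
  -> period-2 cycle (repeats step 5); tank 1 never drops to <=4
Tank 1 never reaches <=4 within 15 steps

Answer: -1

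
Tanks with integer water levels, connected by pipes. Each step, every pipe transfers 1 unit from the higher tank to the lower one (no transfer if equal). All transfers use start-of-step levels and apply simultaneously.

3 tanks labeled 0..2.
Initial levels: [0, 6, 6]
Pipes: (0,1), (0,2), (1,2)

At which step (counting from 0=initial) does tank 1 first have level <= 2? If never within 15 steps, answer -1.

Answer: -1

Derivation:
Step 1: flows [1->0,2->0,1=2] -> levels [2 5 5]
Step 2: flows [1->0,2->0,1=2] -> levels [4 4 4]
Step 3: flows [0=1,0=2,1=2] -> levels [4 4 4]
  -> stable; tank 1 stays at 4 > 2
Tank 1 never reaches <=2 within 15 steps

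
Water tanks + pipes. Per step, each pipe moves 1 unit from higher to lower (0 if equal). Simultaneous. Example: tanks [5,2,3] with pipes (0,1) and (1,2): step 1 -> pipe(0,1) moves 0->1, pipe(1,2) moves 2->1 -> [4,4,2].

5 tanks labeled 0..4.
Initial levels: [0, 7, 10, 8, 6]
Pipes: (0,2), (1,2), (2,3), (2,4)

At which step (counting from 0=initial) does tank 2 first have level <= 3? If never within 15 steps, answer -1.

Step 1: flows [2->0,2->1,2->3,2->4] -> levels [1 8 6 9 7]
Step 2: flows [2->0,1->2,3->2,4->2] -> levels [2 7 8 8 6]
Step 3: flows [2->0,2->1,2=3,2->4] -> levels [3 8 5 8 7]
Step 4: flows [2->0,1->2,3->2,4->2] -> levels [4 7 7 7 6]
Step 5: flows [2->0,1=2,2=3,2->4] -> levels [5 7 5 7 7]
Step 6: flows [0=2,1->2,3->2,4->2] -> levels [5 6 8 6 6]
Step 7: flows [2->0,2->1,2->3,2->4] -> levels [6 7 4 7 7]
Step 8: flows [0->2,1->2,3->2,4->2] -> levels [5 6 8 6 6]
  -> period-2 cycle (repeats step 6); tank 2 never drops to <=3
Tank 2 never reaches <=3 within 15 steps

Answer: -1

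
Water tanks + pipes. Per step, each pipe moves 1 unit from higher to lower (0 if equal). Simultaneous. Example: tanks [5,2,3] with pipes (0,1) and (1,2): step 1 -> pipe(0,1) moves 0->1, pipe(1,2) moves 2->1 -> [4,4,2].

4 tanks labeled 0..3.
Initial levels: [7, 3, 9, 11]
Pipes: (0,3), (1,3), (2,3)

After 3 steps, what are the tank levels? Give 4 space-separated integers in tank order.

Answer: 8 6 8 8

Derivation:
Step 1: flows [3->0,3->1,3->2] -> levels [8 4 10 8]
Step 2: flows [0=3,3->1,2->3] -> levels [8 5 9 8]
Step 3: flows [0=3,3->1,2->3] -> levels [8 6 8 8]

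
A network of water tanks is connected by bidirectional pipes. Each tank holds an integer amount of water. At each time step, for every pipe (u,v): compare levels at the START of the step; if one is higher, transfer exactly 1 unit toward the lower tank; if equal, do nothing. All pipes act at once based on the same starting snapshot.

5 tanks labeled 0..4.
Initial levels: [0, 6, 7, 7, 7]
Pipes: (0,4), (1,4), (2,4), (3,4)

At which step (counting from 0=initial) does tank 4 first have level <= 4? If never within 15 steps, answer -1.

Step 1: flows [4->0,4->1,2=4,3=4] -> levels [1 7 7 7 5]
Step 2: flows [4->0,1->4,2->4,3->4] -> levels [2 6 6 6 7]
Step 3: flows [4->0,4->1,4->2,4->3] -> levels [3 7 7 7 3]
Tank 4 first reaches <=4 at step 3

Answer: 3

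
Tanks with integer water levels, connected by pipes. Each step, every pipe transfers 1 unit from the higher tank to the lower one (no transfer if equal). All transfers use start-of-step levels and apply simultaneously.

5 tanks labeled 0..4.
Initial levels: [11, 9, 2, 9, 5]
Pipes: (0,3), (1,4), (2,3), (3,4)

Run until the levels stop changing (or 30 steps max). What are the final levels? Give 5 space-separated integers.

Step 1: flows [0->3,1->4,3->2,3->4] -> levels [10 8 3 8 7]
Step 2: flows [0->3,1->4,3->2,3->4] -> levels [9 7 4 7 9]
Step 3: flows [0->3,4->1,3->2,4->3] -> levels [8 8 5 8 7]
Step 4: flows [0=3,1->4,3->2,3->4] -> levels [8 7 6 6 9]
Step 5: flows [0->3,4->1,2=3,4->3] -> levels [7 8 6 8 7]
Step 6: flows [3->0,1->4,3->2,3->4] -> levels [8 7 7 5 9]
Step 7: flows [0->3,4->1,2->3,4->3] -> levels [7 8 6 8 7]
  -> period-2 cycle: step 7 state = step 5 state; never stabilizes
  -> state at step 30: (30-5) mod 2 = 1, same as step 6 -> [8 7 7 5 9]

Answer: 8 7 7 5 9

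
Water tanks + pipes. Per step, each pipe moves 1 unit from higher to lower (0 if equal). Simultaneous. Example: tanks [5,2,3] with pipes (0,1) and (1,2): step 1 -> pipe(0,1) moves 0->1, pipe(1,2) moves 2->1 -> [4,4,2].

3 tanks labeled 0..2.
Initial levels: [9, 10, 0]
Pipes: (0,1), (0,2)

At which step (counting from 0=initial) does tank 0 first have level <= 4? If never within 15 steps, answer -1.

Answer: -1

Derivation:
Step 1: flows [1->0,0->2] -> levels [9 9 1]
Step 2: flows [0=1,0->2] -> levels [8 9 2]
Step 3: flows [1->0,0->2] -> levels [8 8 3]
Step 4: flows [0=1,0->2] -> levels [7 8 4]
Step 5: flows [1->0,0->2] -> levels [7 7 5]
Step 6: flows [0=1,0->2] -> levels [6 7 6]
Step 7: flows [1->0,0=2] -> levels [7 6 6]
Step 8: flows [0->1,0->2] -> levels [5 7 7]
Step 9: flows [1->0,2->0] -> levels [7 6 6]
  -> period-2 cycle (repeats step 7); tank 0 never drops to <=4
Tank 0 never reaches <=4 within 15 steps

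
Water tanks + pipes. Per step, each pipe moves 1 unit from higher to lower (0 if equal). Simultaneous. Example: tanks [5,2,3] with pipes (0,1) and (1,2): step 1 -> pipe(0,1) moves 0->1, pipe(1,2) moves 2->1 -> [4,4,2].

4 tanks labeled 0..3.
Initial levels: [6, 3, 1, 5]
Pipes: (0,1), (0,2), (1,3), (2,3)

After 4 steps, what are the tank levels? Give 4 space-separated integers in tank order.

Step 1: flows [0->1,0->2,3->1,3->2] -> levels [4 5 3 3]
Step 2: flows [1->0,0->2,1->3,2=3] -> levels [4 3 4 4]
Step 3: flows [0->1,0=2,3->1,2=3] -> levels [3 5 4 3]
Step 4: flows [1->0,2->0,1->3,2->3] -> levels [5 3 2 5]

Answer: 5 3 2 5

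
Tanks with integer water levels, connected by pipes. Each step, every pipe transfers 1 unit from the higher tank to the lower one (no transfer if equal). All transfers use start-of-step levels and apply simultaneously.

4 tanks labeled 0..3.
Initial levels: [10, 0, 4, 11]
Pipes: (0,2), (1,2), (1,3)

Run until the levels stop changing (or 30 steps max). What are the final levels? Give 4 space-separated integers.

Step 1: flows [0->2,2->1,3->1] -> levels [9 2 4 10]
Step 2: flows [0->2,2->1,3->1] -> levels [8 4 4 9]
Step 3: flows [0->2,1=2,3->1] -> levels [7 5 5 8]
Step 4: flows [0->2,1=2,3->1] -> levels [6 6 6 7]
Step 5: flows [0=2,1=2,3->1] -> levels [6 7 6 6]
Step 6: flows [0=2,1->2,1->3] -> levels [6 5 7 7]
Step 7: flows [2->0,2->1,3->1] -> levels [7 7 5 6]
Step 8: flows [0->2,1->2,1->3] -> levels [6 5 7 7]
  -> period-2 cycle: step 8 state = step 6 state; never stabilizes
  -> state at step 30: (30-6) mod 2 = 0, same as step 6 -> [6 5 7 7]

Answer: 6 5 7 7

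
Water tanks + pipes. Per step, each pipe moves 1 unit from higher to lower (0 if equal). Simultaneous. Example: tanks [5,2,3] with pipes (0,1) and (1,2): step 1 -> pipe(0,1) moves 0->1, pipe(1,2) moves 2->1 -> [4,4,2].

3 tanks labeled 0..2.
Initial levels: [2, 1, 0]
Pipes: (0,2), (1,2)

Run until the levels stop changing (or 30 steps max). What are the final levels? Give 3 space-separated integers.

Answer: 2 1 0

Derivation:
Step 1: flows [0->2,1->2] -> levels [1 0 2]
Step 2: flows [2->0,2->1] -> levels [2 1 0]
  -> period-2 cycle: step 2 state = step 0 state; never stabilizes
  -> state at step 30: (30-0) mod 2 = 0, same as step 0 -> [2 1 0]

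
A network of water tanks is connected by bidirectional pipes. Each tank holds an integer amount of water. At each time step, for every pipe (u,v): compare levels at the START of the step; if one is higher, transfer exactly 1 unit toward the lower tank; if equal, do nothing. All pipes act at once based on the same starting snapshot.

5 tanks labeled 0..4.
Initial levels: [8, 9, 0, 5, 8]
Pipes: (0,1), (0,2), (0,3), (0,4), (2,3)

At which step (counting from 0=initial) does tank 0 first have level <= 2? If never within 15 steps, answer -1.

Answer: -1

Derivation:
Step 1: flows [1->0,0->2,0->3,0=4,3->2] -> levels [7 8 2 5 8]
Step 2: flows [1->0,0->2,0->3,4->0,3->2] -> levels [7 7 4 5 7]
Step 3: flows [0=1,0->2,0->3,0=4,3->2] -> levels [5 7 6 5 7]
Step 4: flows [1->0,2->0,0=3,4->0,2->3] -> levels [8 6 4 6 6]
Step 5: flows [0->1,0->2,0->3,0->4,3->2] -> levels [4 7 6 6 7]
Step 6: flows [1->0,2->0,3->0,4->0,2=3] -> levels [8 6 5 5 6]
Step 7: flows [0->1,0->2,0->3,0->4,2=3] -> levels [4 7 6 6 7]
  -> period-2 cycle (repeats step 5); tank 0 never drops to <=2
Tank 0 never reaches <=2 within 15 steps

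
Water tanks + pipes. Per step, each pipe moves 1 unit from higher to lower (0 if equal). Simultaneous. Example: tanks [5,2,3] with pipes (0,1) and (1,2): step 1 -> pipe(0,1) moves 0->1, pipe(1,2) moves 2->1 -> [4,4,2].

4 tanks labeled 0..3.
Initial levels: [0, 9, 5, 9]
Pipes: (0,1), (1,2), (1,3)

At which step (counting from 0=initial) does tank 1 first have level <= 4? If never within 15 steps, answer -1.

Step 1: flows [1->0,1->2,1=3] -> levels [1 7 6 9]
Step 2: flows [1->0,1->2,3->1] -> levels [2 6 7 8]
Step 3: flows [1->0,2->1,3->1] -> levels [3 7 6 7]
Step 4: flows [1->0,1->2,1=3] -> levels [4 5 7 7]
Step 5: flows [1->0,2->1,3->1] -> levels [5 6 6 6]
Step 6: flows [1->0,1=2,1=3] -> levels [6 5 6 6]
Step 7: flows [0->1,2->1,3->1] -> levels [5 8 5 5]
Step 8: flows [1->0,1->2,1->3] -> levels [6 5 6 6]
  -> period-2 cycle (repeats step 6); tank 1 never drops to <=4
Tank 1 never reaches <=4 within 15 steps

Answer: -1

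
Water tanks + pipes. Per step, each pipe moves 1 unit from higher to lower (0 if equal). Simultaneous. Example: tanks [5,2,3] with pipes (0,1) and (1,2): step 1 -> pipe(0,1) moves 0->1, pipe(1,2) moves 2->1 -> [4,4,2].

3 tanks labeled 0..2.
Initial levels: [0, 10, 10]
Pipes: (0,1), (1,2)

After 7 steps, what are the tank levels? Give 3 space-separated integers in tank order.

Answer: 7 6 7

Derivation:
Step 1: flows [1->0,1=2] -> levels [1 9 10]
Step 2: flows [1->0,2->1] -> levels [2 9 9]
Step 3: flows [1->0,1=2] -> levels [3 8 9]
Step 4: flows [1->0,2->1] -> levels [4 8 8]
Step 5: flows [1->0,1=2] -> levels [5 7 8]
Step 6: flows [1->0,2->1] -> levels [6 7 7]
Step 7: flows [1->0,1=2] -> levels [7 6 7]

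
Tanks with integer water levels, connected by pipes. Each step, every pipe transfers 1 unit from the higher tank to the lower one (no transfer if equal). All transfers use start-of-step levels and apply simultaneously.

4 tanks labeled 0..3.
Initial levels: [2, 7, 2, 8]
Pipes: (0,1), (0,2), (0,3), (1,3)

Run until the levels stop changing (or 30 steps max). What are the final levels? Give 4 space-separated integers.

Answer: 3 5 5 6

Derivation:
Step 1: flows [1->0,0=2,3->0,3->1] -> levels [4 7 2 6]
Step 2: flows [1->0,0->2,3->0,1->3] -> levels [5 5 3 6]
Step 3: flows [0=1,0->2,3->0,3->1] -> levels [5 6 4 4]
Step 4: flows [1->0,0->2,0->3,1->3] -> levels [4 4 5 6]
Step 5: flows [0=1,2->0,3->0,3->1] -> levels [6 5 4 4]
Step 6: flows [0->1,0->2,0->3,1->3] -> levels [3 5 5 6]
Step 7: flows [1->0,2->0,3->0,3->1] -> levels [6 5 4 4]
  -> period-2 cycle: step 7 state = step 5 state; never stabilizes
  -> state at step 30: (30-5) mod 2 = 1, same as step 6 -> [3 5 5 6]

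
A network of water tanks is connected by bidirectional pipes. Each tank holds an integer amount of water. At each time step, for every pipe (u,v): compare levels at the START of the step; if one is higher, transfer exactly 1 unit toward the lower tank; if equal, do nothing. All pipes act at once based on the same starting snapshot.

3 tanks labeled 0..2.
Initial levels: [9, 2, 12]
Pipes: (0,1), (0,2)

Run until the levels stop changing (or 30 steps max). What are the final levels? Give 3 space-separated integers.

Step 1: flows [0->1,2->0] -> levels [9 3 11]
Step 2: flows [0->1,2->0] -> levels [9 4 10]
Step 3: flows [0->1,2->0] -> levels [9 5 9]
Step 4: flows [0->1,0=2] -> levels [8 6 9]
Step 5: flows [0->1,2->0] -> levels [8 7 8]
Step 6: flows [0->1,0=2] -> levels [7 8 8]
Step 7: flows [1->0,2->0] -> levels [9 7 7]
Step 8: flows [0->1,0->2] -> levels [7 8 8]
  -> period-2 cycle: step 8 state = step 6 state; never stabilizes
  -> state at step 30: (30-6) mod 2 = 0, same as step 6 -> [7 8 8]

Answer: 7 8 8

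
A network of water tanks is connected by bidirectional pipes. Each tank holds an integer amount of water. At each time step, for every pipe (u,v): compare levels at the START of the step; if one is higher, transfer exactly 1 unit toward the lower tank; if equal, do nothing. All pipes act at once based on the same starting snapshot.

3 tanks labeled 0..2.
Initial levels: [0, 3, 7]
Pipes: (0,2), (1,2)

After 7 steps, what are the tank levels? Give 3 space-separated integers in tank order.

Answer: 4 4 2

Derivation:
Step 1: flows [2->0,2->1] -> levels [1 4 5]
Step 2: flows [2->0,2->1] -> levels [2 5 3]
Step 3: flows [2->0,1->2] -> levels [3 4 3]
Step 4: flows [0=2,1->2] -> levels [3 3 4]
Step 5: flows [2->0,2->1] -> levels [4 4 2]
Step 6: flows [0->2,1->2] -> levels [3 3 4]
  -> period-2 cycle: step 6 state = step 4 state
  -> state at step 7: (7-4) mod 2 = 1, same as step 5 -> [4 4 2]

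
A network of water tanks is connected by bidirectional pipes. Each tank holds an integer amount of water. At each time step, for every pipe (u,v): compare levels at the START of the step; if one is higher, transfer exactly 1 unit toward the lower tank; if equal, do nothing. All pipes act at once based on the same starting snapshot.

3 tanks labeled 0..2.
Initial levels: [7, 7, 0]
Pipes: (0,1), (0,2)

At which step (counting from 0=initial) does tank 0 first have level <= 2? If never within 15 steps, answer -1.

Answer: -1

Derivation:
Step 1: flows [0=1,0->2] -> levels [6 7 1]
Step 2: flows [1->0,0->2] -> levels [6 6 2]
Step 3: flows [0=1,0->2] -> levels [5 6 3]
Step 4: flows [1->0,0->2] -> levels [5 5 4]
Step 5: flows [0=1,0->2] -> levels [4 5 5]
Step 6: flows [1->0,2->0] -> levels [6 4 4]
Step 7: flows [0->1,0->2] -> levels [4 5 5]
  -> period-2 cycle (repeats step 5); tank 0 never drops to <=2
Tank 0 never reaches <=2 within 15 steps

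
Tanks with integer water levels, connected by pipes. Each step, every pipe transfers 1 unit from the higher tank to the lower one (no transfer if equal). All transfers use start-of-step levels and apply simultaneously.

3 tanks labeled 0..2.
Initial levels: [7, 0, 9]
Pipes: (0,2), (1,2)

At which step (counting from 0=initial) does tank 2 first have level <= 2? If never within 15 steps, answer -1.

Step 1: flows [2->0,2->1] -> levels [8 1 7]
Step 2: flows [0->2,2->1] -> levels [7 2 7]
Step 3: flows [0=2,2->1] -> levels [7 3 6]
Step 4: flows [0->2,2->1] -> levels [6 4 6]
Step 5: flows [0=2,2->1] -> levels [6 5 5]
Step 6: flows [0->2,1=2] -> levels [5 5 6]
Step 7: flows [2->0,2->1] -> levels [6 6 4]
Step 8: flows [0->2,1->2] -> levels [5 5 6]
  -> period-2 cycle (repeats step 6); tank 2 never drops to <=2
Tank 2 never reaches <=2 within 15 steps

Answer: -1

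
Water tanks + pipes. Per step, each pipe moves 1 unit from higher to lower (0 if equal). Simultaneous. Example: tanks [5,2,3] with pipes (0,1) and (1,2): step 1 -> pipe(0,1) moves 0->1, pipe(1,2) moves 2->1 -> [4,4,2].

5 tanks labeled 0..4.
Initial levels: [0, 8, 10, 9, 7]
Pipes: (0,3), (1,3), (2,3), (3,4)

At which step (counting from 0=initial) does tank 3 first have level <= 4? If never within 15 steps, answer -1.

Answer: 6

Derivation:
Step 1: flows [3->0,3->1,2->3,3->4] -> levels [1 9 9 7 8]
Step 2: flows [3->0,1->3,2->3,4->3] -> levels [2 8 8 9 7]
Step 3: flows [3->0,3->1,3->2,3->4] -> levels [3 9 9 5 8]
Step 4: flows [3->0,1->3,2->3,4->3] -> levels [4 8 8 7 7]
Step 5: flows [3->0,1->3,2->3,3=4] -> levels [5 7 7 8 7]
Step 6: flows [3->0,3->1,3->2,3->4] -> levels [6 8 8 4 8]
Tank 3 first reaches <=4 at step 6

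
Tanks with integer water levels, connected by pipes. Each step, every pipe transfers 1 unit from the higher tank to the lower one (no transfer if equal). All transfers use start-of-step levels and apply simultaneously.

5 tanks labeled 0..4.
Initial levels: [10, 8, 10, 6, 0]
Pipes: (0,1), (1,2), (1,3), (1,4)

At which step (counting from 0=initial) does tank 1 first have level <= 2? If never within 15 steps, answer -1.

Answer: -1

Derivation:
Step 1: flows [0->1,2->1,1->3,1->4] -> levels [9 8 9 7 1]
Step 2: flows [0->1,2->1,1->3,1->4] -> levels [8 8 8 8 2]
Step 3: flows [0=1,1=2,1=3,1->4] -> levels [8 7 8 8 3]
Step 4: flows [0->1,2->1,3->1,1->4] -> levels [7 9 7 7 4]
Step 5: flows [1->0,1->2,1->3,1->4] -> levels [8 5 8 8 5]
Step 6: flows [0->1,2->1,3->1,1=4] -> levels [7 8 7 7 5]
Step 7: flows [1->0,1->2,1->3,1->4] -> levels [8 4 8 8 6]
Step 8: flows [0->1,2->1,3->1,4->1] -> levels [7 8 7 7 5]
  -> period-2 cycle (repeats step 6); tank 1 never drops to <=2
Tank 1 never reaches <=2 within 15 steps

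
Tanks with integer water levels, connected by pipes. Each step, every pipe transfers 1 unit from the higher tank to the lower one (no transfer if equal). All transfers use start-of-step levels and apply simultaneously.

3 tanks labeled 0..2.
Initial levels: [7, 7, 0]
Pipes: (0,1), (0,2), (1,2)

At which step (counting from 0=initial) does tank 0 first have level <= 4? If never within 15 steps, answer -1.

Answer: 3

Derivation:
Step 1: flows [0=1,0->2,1->2] -> levels [6 6 2]
Step 2: flows [0=1,0->2,1->2] -> levels [5 5 4]
Step 3: flows [0=1,0->2,1->2] -> levels [4 4 6]
Tank 0 first reaches <=4 at step 3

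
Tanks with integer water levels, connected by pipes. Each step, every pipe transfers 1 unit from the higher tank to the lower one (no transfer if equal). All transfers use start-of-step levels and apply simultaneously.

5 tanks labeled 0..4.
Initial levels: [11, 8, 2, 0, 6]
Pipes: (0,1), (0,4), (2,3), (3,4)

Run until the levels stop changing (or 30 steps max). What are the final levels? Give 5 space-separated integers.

Step 1: flows [0->1,0->4,2->3,4->3] -> levels [9 9 1 2 6]
Step 2: flows [0=1,0->4,3->2,4->3] -> levels [8 9 2 2 6]
Step 3: flows [1->0,0->4,2=3,4->3] -> levels [8 8 2 3 6]
Step 4: flows [0=1,0->4,3->2,4->3] -> levels [7 8 3 3 6]
Step 5: flows [1->0,0->4,2=3,4->3] -> levels [7 7 3 4 6]
Step 6: flows [0=1,0->4,3->2,4->3] -> levels [6 7 4 4 6]
Step 7: flows [1->0,0=4,2=3,4->3] -> levels [7 6 4 5 5]
Step 8: flows [0->1,0->4,3->2,3=4] -> levels [5 7 5 4 6]
Step 9: flows [1->0,4->0,2->3,4->3] -> levels [7 6 4 6 4]
Step 10: flows [0->1,0->4,3->2,3->4] -> levels [5 7 5 4 6]
  -> period-2 cycle: step 10 state = step 8 state; never stabilizes
  -> state at step 30: (30-8) mod 2 = 0, same as step 8 -> [5 7 5 4 6]

Answer: 5 7 5 4 6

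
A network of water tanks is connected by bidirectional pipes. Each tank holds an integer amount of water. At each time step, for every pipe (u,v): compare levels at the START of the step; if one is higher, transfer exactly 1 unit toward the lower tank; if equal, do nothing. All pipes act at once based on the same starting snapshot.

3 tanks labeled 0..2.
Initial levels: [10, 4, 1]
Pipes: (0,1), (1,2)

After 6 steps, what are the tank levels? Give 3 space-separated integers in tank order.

Step 1: flows [0->1,1->2] -> levels [9 4 2]
Step 2: flows [0->1,1->2] -> levels [8 4 3]
Step 3: flows [0->1,1->2] -> levels [7 4 4]
Step 4: flows [0->1,1=2] -> levels [6 5 4]
Step 5: flows [0->1,1->2] -> levels [5 5 5]
Step 6: flows [0=1,1=2] -> levels [5 5 5]

Answer: 5 5 5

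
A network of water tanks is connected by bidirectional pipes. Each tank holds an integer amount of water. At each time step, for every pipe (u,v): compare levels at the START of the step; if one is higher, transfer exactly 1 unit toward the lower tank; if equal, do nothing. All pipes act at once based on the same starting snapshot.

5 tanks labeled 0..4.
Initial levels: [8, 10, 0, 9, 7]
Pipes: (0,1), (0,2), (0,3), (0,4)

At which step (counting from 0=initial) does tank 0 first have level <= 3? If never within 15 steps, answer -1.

Answer: -1

Derivation:
Step 1: flows [1->0,0->2,3->0,0->4] -> levels [8 9 1 8 8]
Step 2: flows [1->0,0->2,0=3,0=4] -> levels [8 8 2 8 8]
Step 3: flows [0=1,0->2,0=3,0=4] -> levels [7 8 3 8 8]
Step 4: flows [1->0,0->2,3->0,4->0] -> levels [9 7 4 7 7]
Step 5: flows [0->1,0->2,0->3,0->4] -> levels [5 8 5 8 8]
Step 6: flows [1->0,0=2,3->0,4->0] -> levels [8 7 5 7 7]
Step 7: flows [0->1,0->2,0->3,0->4] -> levels [4 8 6 8 8]
Step 8: flows [1->0,2->0,3->0,4->0] -> levels [8 7 5 7 7]
  -> period-2 cycle (repeats step 6); tank 0 never drops to <=3
Tank 0 never reaches <=3 within 15 steps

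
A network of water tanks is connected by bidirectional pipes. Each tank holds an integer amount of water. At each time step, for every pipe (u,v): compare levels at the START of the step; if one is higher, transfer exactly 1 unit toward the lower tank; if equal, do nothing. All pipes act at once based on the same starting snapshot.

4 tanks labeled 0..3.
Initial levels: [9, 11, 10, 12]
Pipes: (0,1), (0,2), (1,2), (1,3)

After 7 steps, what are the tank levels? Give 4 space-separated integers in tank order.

Step 1: flows [1->0,2->0,1->2,3->1] -> levels [11 10 10 11]
Step 2: flows [0->1,0->2,1=2,3->1] -> levels [9 12 11 10]
Step 3: flows [1->0,2->0,1->2,1->3] -> levels [11 9 11 11]
Step 4: flows [0->1,0=2,2->1,3->1] -> levels [10 12 10 10]
Step 5: flows [1->0,0=2,1->2,1->3] -> levels [11 9 11 11]
  -> period-2 cycle: step 5 state = step 3 state
  -> state at step 7: (7-3) mod 2 = 0, same as step 3 -> [11 9 11 11]

Answer: 11 9 11 11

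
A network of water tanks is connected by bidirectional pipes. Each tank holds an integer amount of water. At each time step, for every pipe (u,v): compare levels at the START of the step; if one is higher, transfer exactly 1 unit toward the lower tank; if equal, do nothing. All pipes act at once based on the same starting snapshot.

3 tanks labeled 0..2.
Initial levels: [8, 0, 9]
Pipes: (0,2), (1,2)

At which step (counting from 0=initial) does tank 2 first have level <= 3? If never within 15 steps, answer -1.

Step 1: flows [2->0,2->1] -> levels [9 1 7]
Step 2: flows [0->2,2->1] -> levels [8 2 7]
Step 3: flows [0->2,2->1] -> levels [7 3 7]
Step 4: flows [0=2,2->1] -> levels [7 4 6]
Step 5: flows [0->2,2->1] -> levels [6 5 6]
Step 6: flows [0=2,2->1] -> levels [6 6 5]
Step 7: flows [0->2,1->2] -> levels [5 5 7]
Step 8: flows [2->0,2->1] -> levels [6 6 5]
  -> period-2 cycle (repeats step 6); tank 2 never drops to <=3
Tank 2 never reaches <=3 within 15 steps

Answer: -1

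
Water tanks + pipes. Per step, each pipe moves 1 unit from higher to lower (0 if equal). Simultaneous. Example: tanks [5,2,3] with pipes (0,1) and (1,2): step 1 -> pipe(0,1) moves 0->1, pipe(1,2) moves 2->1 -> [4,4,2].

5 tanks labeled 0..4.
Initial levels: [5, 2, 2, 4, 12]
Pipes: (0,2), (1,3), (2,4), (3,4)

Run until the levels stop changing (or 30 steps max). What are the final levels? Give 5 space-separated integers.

Step 1: flows [0->2,3->1,4->2,4->3] -> levels [4 3 4 4 10]
Step 2: flows [0=2,3->1,4->2,4->3] -> levels [4 4 5 4 8]
Step 3: flows [2->0,1=3,4->2,4->3] -> levels [5 4 5 5 6]
Step 4: flows [0=2,3->1,4->2,4->3] -> levels [5 5 6 5 4]
Step 5: flows [2->0,1=3,2->4,3->4] -> levels [6 5 4 4 6]
Step 6: flows [0->2,1->3,4->2,4->3] -> levels [5 4 6 6 4]
Step 7: flows [2->0,3->1,2->4,3->4] -> levels [6 5 4 4 6]
  -> period-2 cycle: step 7 state = step 5 state; never stabilizes
  -> state at step 30: (30-5) mod 2 = 1, same as step 6 -> [5 4 6 6 4]

Answer: 5 4 6 6 4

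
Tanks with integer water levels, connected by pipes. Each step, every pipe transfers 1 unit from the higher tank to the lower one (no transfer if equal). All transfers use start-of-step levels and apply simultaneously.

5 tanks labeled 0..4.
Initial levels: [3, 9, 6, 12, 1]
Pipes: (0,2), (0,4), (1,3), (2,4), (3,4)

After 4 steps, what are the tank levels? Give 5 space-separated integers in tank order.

Step 1: flows [2->0,0->4,3->1,2->4,3->4] -> levels [3 10 4 10 4]
Step 2: flows [2->0,4->0,1=3,2=4,3->4] -> levels [5 10 3 9 4]
Step 3: flows [0->2,0->4,1->3,4->2,3->4] -> levels [3 9 5 9 5]
Step 4: flows [2->0,4->0,1=3,2=4,3->4] -> levels [5 9 4 8 5]

Answer: 5 9 4 8 5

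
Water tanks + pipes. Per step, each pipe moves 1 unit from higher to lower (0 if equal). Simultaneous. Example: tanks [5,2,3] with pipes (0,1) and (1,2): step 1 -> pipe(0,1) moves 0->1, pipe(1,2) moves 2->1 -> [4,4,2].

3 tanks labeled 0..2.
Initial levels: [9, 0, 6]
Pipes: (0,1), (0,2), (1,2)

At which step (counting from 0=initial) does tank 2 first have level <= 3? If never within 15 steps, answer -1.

Step 1: flows [0->1,0->2,2->1] -> levels [7 2 6]
Step 2: flows [0->1,0->2,2->1] -> levels [5 4 6]
Step 3: flows [0->1,2->0,2->1] -> levels [5 6 4]
Step 4: flows [1->0,0->2,1->2] -> levels [5 4 6]
  -> period-2 cycle (repeats step 2); tank 2 never drops to <=3
Tank 2 never reaches <=3 within 15 steps

Answer: -1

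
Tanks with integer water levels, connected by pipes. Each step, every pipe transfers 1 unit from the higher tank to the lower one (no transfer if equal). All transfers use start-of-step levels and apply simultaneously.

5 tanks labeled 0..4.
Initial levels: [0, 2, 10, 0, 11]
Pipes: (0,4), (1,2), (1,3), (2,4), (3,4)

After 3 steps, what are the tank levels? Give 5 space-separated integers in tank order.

Answer: 3 4 6 4 6

Derivation:
Step 1: flows [4->0,2->1,1->3,4->2,4->3] -> levels [1 2 10 2 8]
Step 2: flows [4->0,2->1,1=3,2->4,4->3] -> levels [2 3 8 3 7]
Step 3: flows [4->0,2->1,1=3,2->4,4->3] -> levels [3 4 6 4 6]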